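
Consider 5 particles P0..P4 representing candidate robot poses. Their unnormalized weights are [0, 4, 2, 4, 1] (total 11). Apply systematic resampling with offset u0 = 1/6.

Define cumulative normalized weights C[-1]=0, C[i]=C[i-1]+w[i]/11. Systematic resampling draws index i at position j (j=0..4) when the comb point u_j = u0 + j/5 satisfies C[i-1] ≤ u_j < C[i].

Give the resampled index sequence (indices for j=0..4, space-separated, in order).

C = [0, 4/11, 6/11, 10/11, 1]
j=0: u_0=1/6 ∈ [0, 4/11) → index 1
j=1: u_1=11/30 ∈ [4/11, 6/11) → index 2
j=2: u_2=17/30 ∈ [6/11, 10/11) → index 3
j=3: u_3=23/30 ∈ [6/11, 10/11) → index 3
j=4: u_4=29/30 ∈ [10/11, 1) → index 4

1 2 3 3 4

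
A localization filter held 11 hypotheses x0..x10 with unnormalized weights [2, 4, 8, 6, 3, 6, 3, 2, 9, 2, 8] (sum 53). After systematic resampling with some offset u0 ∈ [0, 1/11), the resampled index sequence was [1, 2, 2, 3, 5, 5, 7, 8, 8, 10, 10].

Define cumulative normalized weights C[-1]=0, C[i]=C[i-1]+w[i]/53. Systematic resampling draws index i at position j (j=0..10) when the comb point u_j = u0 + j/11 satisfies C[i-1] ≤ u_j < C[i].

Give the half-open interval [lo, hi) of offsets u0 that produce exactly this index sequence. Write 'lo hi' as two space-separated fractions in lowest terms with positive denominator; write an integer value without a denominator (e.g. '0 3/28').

C = [2/53, 6/53, 14/53, 20/53, 23/53, 29/53, 32/53, 34/53, 43/53, 45/53, 1]
j=0 picked index 1: u0 ∈ [2/53, 6/53)
j=1 picked index 2: u0 ∈ [13/583, 101/583)
j=2 picked index 2: u0 ∈ [-40/583, 48/583)
j=3 picked index 3: u0 ∈ [-5/583, 61/583)
j=4 picked index 5: u0 ∈ [41/583, 107/583)
j=5 picked index 5: u0 ∈ [-12/583, 54/583)
j=6 picked index 7: u0 ∈ [34/583, 56/583)
j=7 picked index 8: u0 ∈ [3/583, 102/583)
j=8 picked index 8: u0 ∈ [-50/583, 49/583)
j=9 picked index 10: u0 ∈ [18/583, 2/11)
j=10 picked index 10: u0 ∈ [-35/583, 1/11)
intersection: [41/583, 48/583)

41/583 48/583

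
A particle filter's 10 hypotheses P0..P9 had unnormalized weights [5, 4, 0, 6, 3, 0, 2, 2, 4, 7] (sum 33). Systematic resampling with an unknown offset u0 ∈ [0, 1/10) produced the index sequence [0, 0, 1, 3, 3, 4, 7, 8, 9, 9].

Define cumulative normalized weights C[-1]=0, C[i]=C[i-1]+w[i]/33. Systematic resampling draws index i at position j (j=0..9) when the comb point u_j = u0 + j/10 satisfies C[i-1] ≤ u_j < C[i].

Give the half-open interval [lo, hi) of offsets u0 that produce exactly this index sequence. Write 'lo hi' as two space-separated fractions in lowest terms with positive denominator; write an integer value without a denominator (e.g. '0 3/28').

1/165 1/22

C = [5/33, 3/11, 3/11, 5/11, 6/11, 6/11, 20/33, 2/3, 26/33, 1]
j=0 picked index 0: u0 ∈ [0, 5/33)
j=1 picked index 0: u0 ∈ [-1/10, 17/330)
j=2 picked index 1: u0 ∈ [-8/165, 4/55)
j=3 picked index 3: u0 ∈ [-3/110, 17/110)
j=4 picked index 3: u0 ∈ [-7/55, 3/55)
j=5 picked index 4: u0 ∈ [-1/22, 1/22)
j=6 picked index 7: u0 ∈ [1/165, 1/15)
j=7 picked index 8: u0 ∈ [-1/30, 29/330)
j=8 picked index 9: u0 ∈ [-2/165, 1/5)
j=9 picked index 9: u0 ∈ [-37/330, 1/10)
intersection: [1/165, 1/22)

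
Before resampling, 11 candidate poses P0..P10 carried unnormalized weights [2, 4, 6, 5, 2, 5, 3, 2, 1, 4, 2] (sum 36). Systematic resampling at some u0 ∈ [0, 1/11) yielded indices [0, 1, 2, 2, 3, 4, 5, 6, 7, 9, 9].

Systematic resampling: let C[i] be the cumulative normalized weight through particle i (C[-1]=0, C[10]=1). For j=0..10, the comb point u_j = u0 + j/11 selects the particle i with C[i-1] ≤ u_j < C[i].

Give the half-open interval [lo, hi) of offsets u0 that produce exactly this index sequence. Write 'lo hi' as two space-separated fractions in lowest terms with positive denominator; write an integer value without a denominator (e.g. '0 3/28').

C = [1/18, 1/6, 1/3, 17/36, 19/36, 2/3, 3/4, 29/36, 5/6, 17/18, 1]
j=0 picked index 0: u0 ∈ [0, 1/18)
j=1 picked index 1: u0 ∈ [-7/198, 5/66)
j=2 picked index 2: u0 ∈ [-1/66, 5/33)
j=3 picked index 2: u0 ∈ [-7/66, 2/33)
j=4 picked index 3: u0 ∈ [-1/33, 43/396)
j=5 picked index 4: u0 ∈ [7/396, 29/396)
j=6 picked index 5: u0 ∈ [-7/396, 4/33)
j=7 picked index 6: u0 ∈ [1/33, 5/44)
j=8 picked index 7: u0 ∈ [1/44, 31/396)
j=9 picked index 9: u0 ∈ [1/66, 25/198)
j=10 picked index 9: u0 ∈ [-5/66, 7/198)
intersection: [1/33, 7/198)

1/33 7/198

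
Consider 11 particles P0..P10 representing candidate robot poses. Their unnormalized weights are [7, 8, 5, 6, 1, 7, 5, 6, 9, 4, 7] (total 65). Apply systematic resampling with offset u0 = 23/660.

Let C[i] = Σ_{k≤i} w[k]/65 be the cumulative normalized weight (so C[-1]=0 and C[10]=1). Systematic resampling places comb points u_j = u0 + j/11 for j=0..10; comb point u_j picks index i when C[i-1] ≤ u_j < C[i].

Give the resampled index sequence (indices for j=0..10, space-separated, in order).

C = [7/65, 3/13, 4/13, 2/5, 27/65, 34/65, 3/5, 9/13, 54/65, 58/65, 1]
j=0: u_0=23/660 ∈ [0, 7/65) → index 0
j=1: u_1=83/660 ∈ [7/65, 3/13) → index 1
j=2: u_2=13/60 ∈ [7/65, 3/13) → index 1
j=3: u_3=203/660 ∈ [3/13, 4/13) → index 2
j=4: u_4=263/660 ∈ [4/13, 2/5) → index 3
j=5: u_5=323/660 ∈ [27/65, 34/65) → index 5
j=6: u_6=383/660 ∈ [34/65, 3/5) → index 6
j=7: u_7=443/660 ∈ [3/5, 9/13) → index 7
j=8: u_8=503/660 ∈ [9/13, 54/65) → index 8
j=9: u_9=563/660 ∈ [54/65, 58/65) → index 9
j=10: u_10=623/660 ∈ [58/65, 1) → index 10

0 1 1 2 3 5 6 7 8 9 10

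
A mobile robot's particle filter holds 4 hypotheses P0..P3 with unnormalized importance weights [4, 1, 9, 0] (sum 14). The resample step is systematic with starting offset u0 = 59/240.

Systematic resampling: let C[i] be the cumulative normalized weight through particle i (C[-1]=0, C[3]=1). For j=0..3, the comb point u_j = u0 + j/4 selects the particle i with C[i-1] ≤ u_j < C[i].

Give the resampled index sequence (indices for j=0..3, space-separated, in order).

0 2 2 2

C = [2/7, 5/14, 1, 1]
j=0: u_0=59/240 ∈ [0, 2/7) → index 0
j=1: u_1=119/240 ∈ [5/14, 1) → index 2
j=2: u_2=179/240 ∈ [5/14, 1) → index 2
j=3: u_3=239/240 ∈ [5/14, 1) → index 2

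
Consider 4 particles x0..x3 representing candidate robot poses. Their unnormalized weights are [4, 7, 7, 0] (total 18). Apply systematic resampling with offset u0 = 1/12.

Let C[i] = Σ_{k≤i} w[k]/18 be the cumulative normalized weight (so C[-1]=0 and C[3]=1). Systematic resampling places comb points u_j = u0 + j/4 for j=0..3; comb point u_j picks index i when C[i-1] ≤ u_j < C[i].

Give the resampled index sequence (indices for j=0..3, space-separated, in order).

0 1 1 2

C = [2/9, 11/18, 1, 1]
j=0: u_0=1/12 ∈ [0, 2/9) → index 0
j=1: u_1=1/3 ∈ [2/9, 11/18) → index 1
j=2: u_2=7/12 ∈ [2/9, 11/18) → index 1
j=3: u_3=5/6 ∈ [11/18, 1) → index 2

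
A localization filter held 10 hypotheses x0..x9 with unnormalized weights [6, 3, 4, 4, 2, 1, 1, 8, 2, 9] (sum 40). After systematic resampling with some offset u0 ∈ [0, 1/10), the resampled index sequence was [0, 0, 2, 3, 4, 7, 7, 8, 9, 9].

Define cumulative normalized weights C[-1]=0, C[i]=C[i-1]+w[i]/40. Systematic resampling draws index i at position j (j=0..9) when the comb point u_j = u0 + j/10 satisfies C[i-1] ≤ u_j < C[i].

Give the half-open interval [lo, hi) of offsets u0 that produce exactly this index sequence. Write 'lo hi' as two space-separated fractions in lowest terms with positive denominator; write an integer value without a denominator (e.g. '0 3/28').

1/40 1/20

C = [3/20, 9/40, 13/40, 17/40, 19/40, 1/2, 21/40, 29/40, 31/40, 1]
j=0 picked index 0: u0 ∈ [0, 3/20)
j=1 picked index 0: u0 ∈ [-1/10, 1/20)
j=2 picked index 2: u0 ∈ [1/40, 1/8)
j=3 picked index 3: u0 ∈ [1/40, 1/8)
j=4 picked index 4: u0 ∈ [1/40, 3/40)
j=5 picked index 7: u0 ∈ [1/40, 9/40)
j=6 picked index 7: u0 ∈ [-3/40, 1/8)
j=7 picked index 8: u0 ∈ [1/40, 3/40)
j=8 picked index 9: u0 ∈ [-1/40, 1/5)
j=9 picked index 9: u0 ∈ [-1/8, 1/10)
intersection: [1/40, 1/20)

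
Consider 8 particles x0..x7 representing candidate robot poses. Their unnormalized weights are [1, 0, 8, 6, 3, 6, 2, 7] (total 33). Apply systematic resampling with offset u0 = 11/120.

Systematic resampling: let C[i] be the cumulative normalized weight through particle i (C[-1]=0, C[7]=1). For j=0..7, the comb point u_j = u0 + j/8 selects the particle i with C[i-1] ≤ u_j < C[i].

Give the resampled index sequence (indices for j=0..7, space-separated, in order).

C = [1/33, 1/33, 3/11, 5/11, 6/11, 8/11, 26/33, 1]
j=0: u_0=11/120 ∈ [1/33, 3/11) → index 2
j=1: u_1=13/60 ∈ [1/33, 3/11) → index 2
j=2: u_2=41/120 ∈ [3/11, 5/11) → index 3
j=3: u_3=7/15 ∈ [5/11, 6/11) → index 4
j=4: u_4=71/120 ∈ [6/11, 8/11) → index 5
j=5: u_5=43/60 ∈ [6/11, 8/11) → index 5
j=6: u_6=101/120 ∈ [26/33, 1) → index 7
j=7: u_7=29/30 ∈ [26/33, 1) → index 7

2 2 3 4 5 5 7 7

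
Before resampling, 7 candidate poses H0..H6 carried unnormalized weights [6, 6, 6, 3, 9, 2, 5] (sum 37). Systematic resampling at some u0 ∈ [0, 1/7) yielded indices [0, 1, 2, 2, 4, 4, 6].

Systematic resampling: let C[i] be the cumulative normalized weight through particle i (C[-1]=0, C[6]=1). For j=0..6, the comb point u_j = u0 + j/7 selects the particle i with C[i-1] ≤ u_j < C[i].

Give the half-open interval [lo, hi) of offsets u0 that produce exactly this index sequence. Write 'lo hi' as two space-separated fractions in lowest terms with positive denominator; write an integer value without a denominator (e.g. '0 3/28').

C = [6/37, 12/37, 18/37, 21/37, 30/37, 32/37, 1]
j=0 picked index 0: u0 ∈ [0, 6/37)
j=1 picked index 1: u0 ∈ [5/259, 47/259)
j=2 picked index 2: u0 ∈ [10/259, 52/259)
j=3 picked index 2: u0 ∈ [-27/259, 15/259)
j=4 picked index 4: u0 ∈ [-1/259, 62/259)
j=5 picked index 4: u0 ∈ [-38/259, 25/259)
j=6 picked index 6: u0 ∈ [2/259, 1/7)
intersection: [10/259, 15/259)

10/259 15/259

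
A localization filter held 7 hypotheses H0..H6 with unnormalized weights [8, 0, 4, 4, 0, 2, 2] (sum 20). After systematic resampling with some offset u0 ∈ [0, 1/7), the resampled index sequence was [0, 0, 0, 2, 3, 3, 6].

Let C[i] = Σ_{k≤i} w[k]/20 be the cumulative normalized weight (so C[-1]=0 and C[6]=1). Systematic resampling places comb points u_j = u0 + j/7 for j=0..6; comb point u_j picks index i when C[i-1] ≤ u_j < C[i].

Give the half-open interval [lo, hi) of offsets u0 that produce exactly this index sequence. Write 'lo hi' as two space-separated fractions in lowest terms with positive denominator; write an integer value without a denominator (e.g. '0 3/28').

C = [2/5, 2/5, 3/5, 4/5, 4/5, 9/10, 1]
j=0 picked index 0: u0 ∈ [0, 2/5)
j=1 picked index 0: u0 ∈ [-1/7, 9/35)
j=2 picked index 0: u0 ∈ [-2/7, 4/35)
j=3 picked index 2: u0 ∈ [-1/35, 6/35)
j=4 picked index 3: u0 ∈ [1/35, 8/35)
j=5 picked index 3: u0 ∈ [-4/35, 3/35)
j=6 picked index 6: u0 ∈ [3/70, 1/7)
intersection: [3/70, 3/35)

3/70 3/35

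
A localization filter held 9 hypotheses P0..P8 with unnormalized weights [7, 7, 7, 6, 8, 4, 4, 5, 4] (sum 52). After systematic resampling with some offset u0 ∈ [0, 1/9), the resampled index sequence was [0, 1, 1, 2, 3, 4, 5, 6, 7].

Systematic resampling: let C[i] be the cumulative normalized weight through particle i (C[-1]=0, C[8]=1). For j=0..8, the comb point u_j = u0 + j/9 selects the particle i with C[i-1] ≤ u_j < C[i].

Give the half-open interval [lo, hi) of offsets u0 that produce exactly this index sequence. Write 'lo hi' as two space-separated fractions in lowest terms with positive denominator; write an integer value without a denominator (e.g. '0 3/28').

C = [7/52, 7/26, 21/52, 27/52, 35/52, 3/4, 43/52, 12/13, 1]
j=0 picked index 0: u0 ∈ [0, 7/52)
j=1 picked index 1: u0 ∈ [11/468, 37/234)
j=2 picked index 1: u0 ∈ [-41/468, 11/234)
j=3 picked index 2: u0 ∈ [-5/78, 11/156)
j=4 picked index 3: u0 ∈ [-19/468, 35/468)
j=5 picked index 4: u0 ∈ [-17/468, 55/468)
j=6 picked index 5: u0 ∈ [1/156, 1/12)
j=7 picked index 6: u0 ∈ [-1/36, 23/468)
j=8 picked index 7: u0 ∈ [-29/468, 4/117)
intersection: [11/468, 4/117)

11/468 4/117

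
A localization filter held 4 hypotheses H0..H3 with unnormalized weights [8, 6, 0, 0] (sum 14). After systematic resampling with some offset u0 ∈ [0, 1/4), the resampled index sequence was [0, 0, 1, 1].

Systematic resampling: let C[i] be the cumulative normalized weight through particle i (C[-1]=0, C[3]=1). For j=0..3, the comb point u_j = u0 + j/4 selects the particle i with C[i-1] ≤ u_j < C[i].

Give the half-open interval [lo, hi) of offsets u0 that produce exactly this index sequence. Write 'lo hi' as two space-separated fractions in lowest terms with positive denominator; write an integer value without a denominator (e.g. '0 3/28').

C = [4/7, 1, 1, 1]
j=0 picked index 0: u0 ∈ [0, 4/7)
j=1 picked index 0: u0 ∈ [-1/4, 9/28)
j=2 picked index 1: u0 ∈ [1/14, 1/2)
j=3 picked index 1: u0 ∈ [-5/28, 1/4)
intersection: [1/14, 1/4)

1/14 1/4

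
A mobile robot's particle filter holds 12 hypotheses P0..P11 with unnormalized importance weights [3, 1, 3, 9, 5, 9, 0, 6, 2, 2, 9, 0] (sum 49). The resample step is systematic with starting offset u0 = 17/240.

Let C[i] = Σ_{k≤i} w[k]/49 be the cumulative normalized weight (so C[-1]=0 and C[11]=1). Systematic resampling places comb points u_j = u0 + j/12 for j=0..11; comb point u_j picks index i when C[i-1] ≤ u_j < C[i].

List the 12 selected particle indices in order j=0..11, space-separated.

1 3 3 3 4 5 5 7 8 10 10 10

C = [3/49, 4/49, 1/7, 16/49, 3/7, 30/49, 30/49, 36/49, 38/49, 40/49, 1, 1]
j=0: u_0=17/240 ∈ [3/49, 4/49) → index 1
j=1: u_1=37/240 ∈ [1/7, 16/49) → index 3
j=2: u_2=19/80 ∈ [1/7, 16/49) → index 3
j=3: u_3=77/240 ∈ [1/7, 16/49) → index 3
j=4: u_4=97/240 ∈ [16/49, 3/7) → index 4
j=5: u_5=39/80 ∈ [3/7, 30/49) → index 5
j=6: u_6=137/240 ∈ [3/7, 30/49) → index 5
j=7: u_7=157/240 ∈ [30/49, 36/49) → index 7
j=8: u_8=59/80 ∈ [36/49, 38/49) → index 8
j=9: u_9=197/240 ∈ [40/49, 1) → index 10
j=10: u_10=217/240 ∈ [40/49, 1) → index 10
j=11: u_11=79/80 ∈ [40/49, 1) → index 10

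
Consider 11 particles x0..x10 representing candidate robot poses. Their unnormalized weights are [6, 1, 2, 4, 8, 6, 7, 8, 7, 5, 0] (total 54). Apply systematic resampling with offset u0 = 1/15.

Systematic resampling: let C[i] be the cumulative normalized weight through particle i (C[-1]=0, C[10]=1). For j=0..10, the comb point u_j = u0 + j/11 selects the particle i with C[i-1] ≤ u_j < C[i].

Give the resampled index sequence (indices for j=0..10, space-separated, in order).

C = [1/9, 7/54, 1/6, 13/54, 7/18, 1/2, 17/27, 7/9, 49/54, 1, 1]
j=0: u_0=1/15 ∈ [0, 1/9) → index 0
j=1: u_1=26/165 ∈ [7/54, 1/6) → index 2
j=2: u_2=41/165 ∈ [13/54, 7/18) → index 4
j=3: u_3=56/165 ∈ [13/54, 7/18) → index 4
j=4: u_4=71/165 ∈ [7/18, 1/2) → index 5
j=5: u_5=86/165 ∈ [1/2, 17/27) → index 6
j=6: u_6=101/165 ∈ [1/2, 17/27) → index 6
j=7: u_7=116/165 ∈ [17/27, 7/9) → index 7
j=8: u_8=131/165 ∈ [7/9, 49/54) → index 8
j=9: u_9=146/165 ∈ [7/9, 49/54) → index 8
j=10: u_10=161/165 ∈ [49/54, 1) → index 9

0 2 4 4 5 6 6 7 8 8 9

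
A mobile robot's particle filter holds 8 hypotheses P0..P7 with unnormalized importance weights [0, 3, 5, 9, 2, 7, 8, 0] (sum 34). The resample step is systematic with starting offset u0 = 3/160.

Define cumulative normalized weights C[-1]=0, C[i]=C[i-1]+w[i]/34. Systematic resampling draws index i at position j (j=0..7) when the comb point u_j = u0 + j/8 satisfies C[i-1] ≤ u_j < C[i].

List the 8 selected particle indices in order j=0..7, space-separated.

C = [0, 3/34, 4/17, 1/2, 19/34, 13/17, 1, 1]
j=0: u_0=3/160 ∈ [0, 3/34) → index 1
j=1: u_1=23/160 ∈ [3/34, 4/17) → index 2
j=2: u_2=43/160 ∈ [4/17, 1/2) → index 3
j=3: u_3=63/160 ∈ [4/17, 1/2) → index 3
j=4: u_4=83/160 ∈ [1/2, 19/34) → index 4
j=5: u_5=103/160 ∈ [19/34, 13/17) → index 5
j=6: u_6=123/160 ∈ [13/17, 1) → index 6
j=7: u_7=143/160 ∈ [13/17, 1) → index 6

1 2 3 3 4 5 6 6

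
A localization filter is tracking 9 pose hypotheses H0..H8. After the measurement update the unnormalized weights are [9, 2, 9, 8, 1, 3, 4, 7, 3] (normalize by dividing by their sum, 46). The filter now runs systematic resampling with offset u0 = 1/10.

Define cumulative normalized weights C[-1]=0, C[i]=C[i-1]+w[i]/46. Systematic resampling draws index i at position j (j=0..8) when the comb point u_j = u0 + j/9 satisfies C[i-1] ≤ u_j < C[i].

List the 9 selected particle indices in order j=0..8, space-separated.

0 1 2 2 3 5 6 7 8

C = [9/46, 11/46, 10/23, 14/23, 29/46, 16/23, 18/23, 43/46, 1]
j=0: u_0=1/10 ∈ [0, 9/46) → index 0
j=1: u_1=19/90 ∈ [9/46, 11/46) → index 1
j=2: u_2=29/90 ∈ [11/46, 10/23) → index 2
j=3: u_3=13/30 ∈ [11/46, 10/23) → index 2
j=4: u_4=49/90 ∈ [10/23, 14/23) → index 3
j=5: u_5=59/90 ∈ [29/46, 16/23) → index 5
j=6: u_6=23/30 ∈ [16/23, 18/23) → index 6
j=7: u_7=79/90 ∈ [18/23, 43/46) → index 7
j=8: u_8=89/90 ∈ [43/46, 1) → index 8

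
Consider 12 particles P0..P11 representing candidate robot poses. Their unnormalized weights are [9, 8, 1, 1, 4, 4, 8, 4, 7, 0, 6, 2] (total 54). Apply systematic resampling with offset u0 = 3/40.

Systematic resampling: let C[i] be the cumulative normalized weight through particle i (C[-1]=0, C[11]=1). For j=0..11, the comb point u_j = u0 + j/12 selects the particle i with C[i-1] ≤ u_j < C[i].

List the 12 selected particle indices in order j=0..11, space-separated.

C = [1/6, 17/54, 1/3, 19/54, 23/54, 1/2, 35/54, 13/18, 23/27, 23/27, 26/27, 1]
j=0: u_0=3/40 ∈ [0, 1/6) → index 0
j=1: u_1=19/120 ∈ [0, 1/6) → index 0
j=2: u_2=29/120 ∈ [1/6, 17/54) → index 1
j=3: u_3=13/40 ∈ [17/54, 1/3) → index 2
j=4: u_4=49/120 ∈ [19/54, 23/54) → index 4
j=5: u_5=59/120 ∈ [23/54, 1/2) → index 5
j=6: u_6=23/40 ∈ [1/2, 35/54) → index 6
j=7: u_7=79/120 ∈ [35/54, 13/18) → index 7
j=8: u_8=89/120 ∈ [13/18, 23/27) → index 8
j=9: u_9=33/40 ∈ [13/18, 23/27) → index 8
j=10: u_10=109/120 ∈ [23/27, 26/27) → index 10
j=11: u_11=119/120 ∈ [26/27, 1) → index 11

0 0 1 2 4 5 6 7 8 8 10 11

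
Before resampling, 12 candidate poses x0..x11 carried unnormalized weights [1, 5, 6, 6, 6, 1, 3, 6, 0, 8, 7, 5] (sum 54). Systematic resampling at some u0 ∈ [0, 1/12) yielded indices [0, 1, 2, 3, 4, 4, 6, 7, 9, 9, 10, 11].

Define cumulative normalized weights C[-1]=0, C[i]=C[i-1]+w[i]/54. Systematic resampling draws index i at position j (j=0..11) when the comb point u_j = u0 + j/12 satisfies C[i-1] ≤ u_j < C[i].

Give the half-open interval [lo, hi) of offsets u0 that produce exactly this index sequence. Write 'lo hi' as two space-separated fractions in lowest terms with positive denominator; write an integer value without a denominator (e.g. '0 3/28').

0 1/54

C = [1/54, 1/9, 2/9, 1/3, 4/9, 25/54, 14/27, 17/27, 17/27, 7/9, 49/54, 1]
j=0 picked index 0: u0 ∈ [0, 1/54)
j=1 picked index 1: u0 ∈ [-7/108, 1/36)
j=2 picked index 2: u0 ∈ [-1/18, 1/18)
j=3 picked index 3: u0 ∈ [-1/36, 1/12)
j=4 picked index 4: u0 ∈ [0, 1/9)
j=5 picked index 4: u0 ∈ [-1/12, 1/36)
j=6 picked index 6: u0 ∈ [-1/27, 1/54)
j=7 picked index 7: u0 ∈ [-7/108, 5/108)
j=8 picked index 9: u0 ∈ [-1/27, 1/9)
j=9 picked index 9: u0 ∈ [-13/108, 1/36)
j=10 picked index 10: u0 ∈ [-1/18, 2/27)
j=11 picked index 11: u0 ∈ [-1/108, 1/12)
intersection: [0, 1/54)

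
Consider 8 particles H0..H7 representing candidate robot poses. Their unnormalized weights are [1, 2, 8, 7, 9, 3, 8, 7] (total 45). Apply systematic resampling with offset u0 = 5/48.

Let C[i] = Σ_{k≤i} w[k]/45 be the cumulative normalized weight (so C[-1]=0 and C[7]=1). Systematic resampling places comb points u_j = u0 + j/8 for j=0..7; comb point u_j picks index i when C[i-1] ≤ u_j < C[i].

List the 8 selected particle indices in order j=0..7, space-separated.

C = [1/45, 1/15, 11/45, 2/5, 3/5, 2/3, 38/45, 1]
j=0: u_0=5/48 ∈ [1/15, 11/45) → index 2
j=1: u_1=11/48 ∈ [1/15, 11/45) → index 2
j=2: u_2=17/48 ∈ [11/45, 2/5) → index 3
j=3: u_3=23/48 ∈ [2/5, 3/5) → index 4
j=4: u_4=29/48 ∈ [3/5, 2/3) → index 5
j=5: u_5=35/48 ∈ [2/3, 38/45) → index 6
j=6: u_6=41/48 ∈ [38/45, 1) → index 7
j=7: u_7=47/48 ∈ [38/45, 1) → index 7

2 2 3 4 5 6 7 7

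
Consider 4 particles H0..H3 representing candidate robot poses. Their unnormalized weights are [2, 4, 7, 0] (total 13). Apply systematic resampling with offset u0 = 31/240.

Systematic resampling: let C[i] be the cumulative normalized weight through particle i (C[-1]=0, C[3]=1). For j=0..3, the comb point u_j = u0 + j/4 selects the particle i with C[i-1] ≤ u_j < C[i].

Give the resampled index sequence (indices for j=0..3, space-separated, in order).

0 1 2 2

C = [2/13, 6/13, 1, 1]
j=0: u_0=31/240 ∈ [0, 2/13) → index 0
j=1: u_1=91/240 ∈ [2/13, 6/13) → index 1
j=2: u_2=151/240 ∈ [6/13, 1) → index 2
j=3: u_3=211/240 ∈ [6/13, 1) → index 2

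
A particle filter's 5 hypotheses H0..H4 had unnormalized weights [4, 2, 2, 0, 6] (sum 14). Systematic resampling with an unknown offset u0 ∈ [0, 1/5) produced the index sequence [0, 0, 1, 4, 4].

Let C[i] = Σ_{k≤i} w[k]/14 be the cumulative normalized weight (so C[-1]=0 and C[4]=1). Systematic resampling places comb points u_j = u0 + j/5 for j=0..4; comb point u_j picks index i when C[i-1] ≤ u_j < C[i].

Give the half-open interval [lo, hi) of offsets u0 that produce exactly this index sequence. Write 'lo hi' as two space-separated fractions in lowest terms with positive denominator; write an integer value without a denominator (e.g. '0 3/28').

C = [2/7, 3/7, 4/7, 4/7, 1]
j=0 picked index 0: u0 ∈ [0, 2/7)
j=1 picked index 0: u0 ∈ [-1/5, 3/35)
j=2 picked index 1: u0 ∈ [-4/35, 1/35)
j=3 picked index 4: u0 ∈ [-1/35, 2/5)
j=4 picked index 4: u0 ∈ [-8/35, 1/5)
intersection: [0, 1/35)

0 1/35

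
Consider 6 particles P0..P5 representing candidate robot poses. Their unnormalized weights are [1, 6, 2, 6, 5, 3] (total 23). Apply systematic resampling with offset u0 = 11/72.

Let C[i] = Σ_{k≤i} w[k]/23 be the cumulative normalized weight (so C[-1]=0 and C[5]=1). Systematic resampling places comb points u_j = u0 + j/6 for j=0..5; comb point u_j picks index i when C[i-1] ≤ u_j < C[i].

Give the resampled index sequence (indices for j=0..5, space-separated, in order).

C = [1/23, 7/23, 9/23, 15/23, 20/23, 1]
j=0: u_0=11/72 ∈ [1/23, 7/23) → index 1
j=1: u_1=23/72 ∈ [7/23, 9/23) → index 2
j=2: u_2=35/72 ∈ [9/23, 15/23) → index 3
j=3: u_3=47/72 ∈ [15/23, 20/23) → index 4
j=4: u_4=59/72 ∈ [15/23, 20/23) → index 4
j=5: u_5=71/72 ∈ [20/23, 1) → index 5

1 2 3 4 4 5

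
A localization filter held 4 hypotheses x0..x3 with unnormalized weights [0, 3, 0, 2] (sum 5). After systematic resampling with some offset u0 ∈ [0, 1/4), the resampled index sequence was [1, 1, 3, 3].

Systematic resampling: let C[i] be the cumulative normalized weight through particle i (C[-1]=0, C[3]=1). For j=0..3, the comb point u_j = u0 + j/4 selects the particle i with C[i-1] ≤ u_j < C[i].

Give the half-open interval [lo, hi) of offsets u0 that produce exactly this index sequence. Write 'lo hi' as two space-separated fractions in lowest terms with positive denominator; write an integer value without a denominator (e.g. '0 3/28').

1/10 1/4

C = [0, 3/5, 3/5, 1]
j=0 picked index 1: u0 ∈ [0, 3/5)
j=1 picked index 1: u0 ∈ [-1/4, 7/20)
j=2 picked index 3: u0 ∈ [1/10, 1/2)
j=3 picked index 3: u0 ∈ [-3/20, 1/4)
intersection: [1/10, 1/4)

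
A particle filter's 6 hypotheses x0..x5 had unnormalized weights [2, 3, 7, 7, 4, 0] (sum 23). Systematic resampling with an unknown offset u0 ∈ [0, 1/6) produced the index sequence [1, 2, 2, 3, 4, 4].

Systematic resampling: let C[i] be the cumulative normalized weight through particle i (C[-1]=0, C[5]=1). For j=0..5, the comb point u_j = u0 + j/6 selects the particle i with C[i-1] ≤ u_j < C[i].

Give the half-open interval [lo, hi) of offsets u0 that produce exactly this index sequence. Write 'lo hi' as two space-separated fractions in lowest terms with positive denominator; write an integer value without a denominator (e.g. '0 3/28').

C = [2/23, 5/23, 12/23, 19/23, 1, 1]
j=0 picked index 1: u0 ∈ [2/23, 5/23)
j=1 picked index 2: u0 ∈ [7/138, 49/138)
j=2 picked index 2: u0 ∈ [-8/69, 13/69)
j=3 picked index 3: u0 ∈ [1/46, 15/46)
j=4 picked index 4: u0 ∈ [11/69, 1/3)
j=5 picked index 4: u0 ∈ [-1/138, 1/6)
intersection: [11/69, 1/6)

11/69 1/6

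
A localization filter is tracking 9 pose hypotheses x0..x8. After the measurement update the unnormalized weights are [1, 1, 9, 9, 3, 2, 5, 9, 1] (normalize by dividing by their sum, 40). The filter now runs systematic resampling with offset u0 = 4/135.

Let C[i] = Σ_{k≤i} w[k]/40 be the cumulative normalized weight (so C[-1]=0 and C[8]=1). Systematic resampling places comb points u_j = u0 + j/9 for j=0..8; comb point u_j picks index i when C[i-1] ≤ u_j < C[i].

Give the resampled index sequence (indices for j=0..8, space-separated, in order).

1 2 2 3 3 5 6 7 7

C = [1/40, 1/20, 11/40, 1/2, 23/40, 5/8, 3/4, 39/40, 1]
j=0: u_0=4/135 ∈ [1/40, 1/20) → index 1
j=1: u_1=19/135 ∈ [1/20, 11/40) → index 2
j=2: u_2=34/135 ∈ [1/20, 11/40) → index 2
j=3: u_3=49/135 ∈ [11/40, 1/2) → index 3
j=4: u_4=64/135 ∈ [11/40, 1/2) → index 3
j=5: u_5=79/135 ∈ [23/40, 5/8) → index 5
j=6: u_6=94/135 ∈ [5/8, 3/4) → index 6
j=7: u_7=109/135 ∈ [3/4, 39/40) → index 7
j=8: u_8=124/135 ∈ [3/4, 39/40) → index 7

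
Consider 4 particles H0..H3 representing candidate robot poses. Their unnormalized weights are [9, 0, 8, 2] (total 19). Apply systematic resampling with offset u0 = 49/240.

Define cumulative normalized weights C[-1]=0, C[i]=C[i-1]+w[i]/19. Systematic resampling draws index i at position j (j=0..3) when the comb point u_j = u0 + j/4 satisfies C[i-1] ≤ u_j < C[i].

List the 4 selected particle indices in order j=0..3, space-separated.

C = [9/19, 9/19, 17/19, 1]
j=0: u_0=49/240 ∈ [0, 9/19) → index 0
j=1: u_1=109/240 ∈ [0, 9/19) → index 0
j=2: u_2=169/240 ∈ [9/19, 17/19) → index 2
j=3: u_3=229/240 ∈ [17/19, 1) → index 3

0 0 2 3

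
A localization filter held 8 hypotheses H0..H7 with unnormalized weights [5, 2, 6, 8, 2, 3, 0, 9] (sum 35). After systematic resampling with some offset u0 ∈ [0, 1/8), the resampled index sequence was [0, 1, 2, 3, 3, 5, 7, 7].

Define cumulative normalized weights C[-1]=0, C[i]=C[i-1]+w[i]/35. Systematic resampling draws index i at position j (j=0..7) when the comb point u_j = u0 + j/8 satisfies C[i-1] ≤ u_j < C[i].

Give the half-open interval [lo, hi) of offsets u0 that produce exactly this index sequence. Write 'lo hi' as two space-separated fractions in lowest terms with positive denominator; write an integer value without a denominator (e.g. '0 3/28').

C = [1/7, 1/5, 13/35, 3/5, 23/35, 26/35, 26/35, 1]
j=0 picked index 0: u0 ∈ [0, 1/7)
j=1 picked index 1: u0 ∈ [1/56, 3/40)
j=2 picked index 2: u0 ∈ [-1/20, 17/140)
j=3 picked index 3: u0 ∈ [-1/280, 9/40)
j=4 picked index 3: u0 ∈ [-9/70, 1/10)
j=5 picked index 5: u0 ∈ [9/280, 33/280)
j=6 picked index 7: u0 ∈ [-1/140, 1/4)
j=7 picked index 7: u0 ∈ [-37/280, 1/8)
intersection: [9/280, 3/40)

9/280 3/40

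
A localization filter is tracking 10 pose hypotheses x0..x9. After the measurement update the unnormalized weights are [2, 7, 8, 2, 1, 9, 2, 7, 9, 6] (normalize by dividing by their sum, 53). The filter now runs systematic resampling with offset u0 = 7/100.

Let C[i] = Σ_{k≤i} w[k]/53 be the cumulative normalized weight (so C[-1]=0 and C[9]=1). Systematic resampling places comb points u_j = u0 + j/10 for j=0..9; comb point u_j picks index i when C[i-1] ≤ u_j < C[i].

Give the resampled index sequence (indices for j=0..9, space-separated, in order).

1 2 2 4 5 6 7 8 8 9

C = [2/53, 9/53, 17/53, 19/53, 20/53, 29/53, 31/53, 38/53, 47/53, 1]
j=0: u_0=7/100 ∈ [2/53, 9/53) → index 1
j=1: u_1=17/100 ∈ [9/53, 17/53) → index 2
j=2: u_2=27/100 ∈ [9/53, 17/53) → index 2
j=3: u_3=37/100 ∈ [19/53, 20/53) → index 4
j=4: u_4=47/100 ∈ [20/53, 29/53) → index 5
j=5: u_5=57/100 ∈ [29/53, 31/53) → index 6
j=6: u_6=67/100 ∈ [31/53, 38/53) → index 7
j=7: u_7=77/100 ∈ [38/53, 47/53) → index 8
j=8: u_8=87/100 ∈ [38/53, 47/53) → index 8
j=9: u_9=97/100 ∈ [47/53, 1) → index 9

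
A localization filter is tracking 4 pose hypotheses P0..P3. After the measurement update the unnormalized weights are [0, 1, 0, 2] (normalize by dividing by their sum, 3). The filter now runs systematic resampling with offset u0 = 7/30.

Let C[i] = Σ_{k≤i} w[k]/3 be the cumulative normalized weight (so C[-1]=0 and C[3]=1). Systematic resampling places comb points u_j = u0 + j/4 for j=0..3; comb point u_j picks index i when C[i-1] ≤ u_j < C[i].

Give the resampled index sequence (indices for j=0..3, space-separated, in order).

C = [0, 1/3, 1/3, 1]
j=0: u_0=7/30 ∈ [0, 1/3) → index 1
j=1: u_1=29/60 ∈ [1/3, 1) → index 3
j=2: u_2=11/15 ∈ [1/3, 1) → index 3
j=3: u_3=59/60 ∈ [1/3, 1) → index 3

1 3 3 3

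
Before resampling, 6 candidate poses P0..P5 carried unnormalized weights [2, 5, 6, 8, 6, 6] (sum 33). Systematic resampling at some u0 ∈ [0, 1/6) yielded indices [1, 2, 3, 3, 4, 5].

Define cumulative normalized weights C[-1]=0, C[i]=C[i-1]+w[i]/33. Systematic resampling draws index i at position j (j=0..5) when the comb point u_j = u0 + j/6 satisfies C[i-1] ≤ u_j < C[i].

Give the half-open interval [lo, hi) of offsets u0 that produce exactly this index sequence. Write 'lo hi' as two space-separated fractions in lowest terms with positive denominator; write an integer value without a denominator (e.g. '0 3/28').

2/33 3/22

C = [2/33, 7/33, 13/33, 7/11, 9/11, 1]
j=0 picked index 1: u0 ∈ [2/33, 7/33)
j=1 picked index 2: u0 ∈ [1/22, 5/22)
j=2 picked index 3: u0 ∈ [2/33, 10/33)
j=3 picked index 3: u0 ∈ [-7/66, 3/22)
j=4 picked index 4: u0 ∈ [-1/33, 5/33)
j=5 picked index 5: u0 ∈ [-1/66, 1/6)
intersection: [2/33, 3/22)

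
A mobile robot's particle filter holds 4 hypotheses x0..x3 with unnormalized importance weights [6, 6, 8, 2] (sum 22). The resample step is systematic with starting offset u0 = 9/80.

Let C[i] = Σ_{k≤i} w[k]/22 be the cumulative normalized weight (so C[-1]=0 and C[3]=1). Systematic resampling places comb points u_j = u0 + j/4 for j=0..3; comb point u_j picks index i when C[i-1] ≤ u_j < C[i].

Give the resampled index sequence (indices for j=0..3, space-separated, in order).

0 1 2 2

C = [3/11, 6/11, 10/11, 1]
j=0: u_0=9/80 ∈ [0, 3/11) → index 0
j=1: u_1=29/80 ∈ [3/11, 6/11) → index 1
j=2: u_2=49/80 ∈ [6/11, 10/11) → index 2
j=3: u_3=69/80 ∈ [6/11, 10/11) → index 2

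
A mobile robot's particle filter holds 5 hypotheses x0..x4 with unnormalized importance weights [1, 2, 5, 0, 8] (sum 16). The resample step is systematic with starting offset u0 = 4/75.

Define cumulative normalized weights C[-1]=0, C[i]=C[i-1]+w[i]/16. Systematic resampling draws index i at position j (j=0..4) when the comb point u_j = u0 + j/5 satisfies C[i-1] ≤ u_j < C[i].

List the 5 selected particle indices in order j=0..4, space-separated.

0 2 2 4 4

C = [1/16, 3/16, 1/2, 1/2, 1]
j=0: u_0=4/75 ∈ [0, 1/16) → index 0
j=1: u_1=19/75 ∈ [3/16, 1/2) → index 2
j=2: u_2=34/75 ∈ [3/16, 1/2) → index 2
j=3: u_3=49/75 ∈ [1/2, 1) → index 4
j=4: u_4=64/75 ∈ [1/2, 1) → index 4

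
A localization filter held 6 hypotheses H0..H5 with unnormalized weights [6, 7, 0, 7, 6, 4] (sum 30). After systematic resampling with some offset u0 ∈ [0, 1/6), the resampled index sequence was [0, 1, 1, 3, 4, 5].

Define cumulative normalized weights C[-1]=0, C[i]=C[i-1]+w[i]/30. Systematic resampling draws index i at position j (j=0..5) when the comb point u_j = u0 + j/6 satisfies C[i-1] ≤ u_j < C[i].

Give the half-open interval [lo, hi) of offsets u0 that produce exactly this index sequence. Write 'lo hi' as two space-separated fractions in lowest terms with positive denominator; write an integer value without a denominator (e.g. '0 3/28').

C = [1/5, 13/30, 13/30, 2/3, 13/15, 1]
j=0 picked index 0: u0 ∈ [0, 1/5)
j=1 picked index 1: u0 ∈ [1/30, 4/15)
j=2 picked index 1: u0 ∈ [-2/15, 1/10)
j=3 picked index 3: u0 ∈ [-1/15, 1/6)
j=4 picked index 4: u0 ∈ [0, 1/5)
j=5 picked index 5: u0 ∈ [1/30, 1/6)
intersection: [1/30, 1/10)

1/30 1/10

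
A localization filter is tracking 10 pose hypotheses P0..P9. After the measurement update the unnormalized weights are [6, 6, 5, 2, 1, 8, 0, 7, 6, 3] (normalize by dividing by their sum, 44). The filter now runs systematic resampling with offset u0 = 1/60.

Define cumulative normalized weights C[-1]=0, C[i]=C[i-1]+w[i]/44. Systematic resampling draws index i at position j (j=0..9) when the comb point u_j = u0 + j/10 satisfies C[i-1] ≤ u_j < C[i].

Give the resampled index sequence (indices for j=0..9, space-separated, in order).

C = [3/22, 3/11, 17/44, 19/44, 5/11, 7/11, 7/11, 35/44, 41/44, 1]
j=0: u_0=1/60 ∈ [0, 3/22) → index 0
j=1: u_1=7/60 ∈ [0, 3/22) → index 0
j=2: u_2=13/60 ∈ [3/22, 3/11) → index 1
j=3: u_3=19/60 ∈ [3/11, 17/44) → index 2
j=4: u_4=5/12 ∈ [17/44, 19/44) → index 3
j=5: u_5=31/60 ∈ [5/11, 7/11) → index 5
j=6: u_6=37/60 ∈ [5/11, 7/11) → index 5
j=7: u_7=43/60 ∈ [7/11, 35/44) → index 7
j=8: u_8=49/60 ∈ [35/44, 41/44) → index 8
j=9: u_9=11/12 ∈ [35/44, 41/44) → index 8

0 0 1 2 3 5 5 7 8 8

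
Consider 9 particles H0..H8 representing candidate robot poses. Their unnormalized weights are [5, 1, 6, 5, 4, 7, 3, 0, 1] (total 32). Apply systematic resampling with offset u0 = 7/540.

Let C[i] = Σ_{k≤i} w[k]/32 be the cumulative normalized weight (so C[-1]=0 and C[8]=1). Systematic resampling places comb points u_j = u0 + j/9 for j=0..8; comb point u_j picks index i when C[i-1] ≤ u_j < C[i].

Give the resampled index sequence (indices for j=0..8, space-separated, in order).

C = [5/32, 3/16, 3/8, 17/32, 21/32, 7/8, 31/32, 31/32, 1]
j=0: u_0=7/540 ∈ [0, 5/32) → index 0
j=1: u_1=67/540 ∈ [0, 5/32) → index 0
j=2: u_2=127/540 ∈ [3/16, 3/8) → index 2
j=3: u_3=187/540 ∈ [3/16, 3/8) → index 2
j=4: u_4=247/540 ∈ [3/8, 17/32) → index 3
j=5: u_5=307/540 ∈ [17/32, 21/32) → index 4
j=6: u_6=367/540 ∈ [21/32, 7/8) → index 5
j=7: u_7=427/540 ∈ [21/32, 7/8) → index 5
j=8: u_8=487/540 ∈ [7/8, 31/32) → index 6

0 0 2 2 3 4 5 5 6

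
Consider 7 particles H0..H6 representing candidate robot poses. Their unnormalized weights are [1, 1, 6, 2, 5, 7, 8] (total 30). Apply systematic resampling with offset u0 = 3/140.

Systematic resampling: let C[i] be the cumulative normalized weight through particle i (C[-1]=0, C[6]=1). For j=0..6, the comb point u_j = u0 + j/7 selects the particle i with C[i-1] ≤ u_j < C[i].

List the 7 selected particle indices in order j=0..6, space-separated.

0 2 3 4 5 6 6

C = [1/30, 1/15, 4/15, 1/3, 1/2, 11/15, 1]
j=0: u_0=3/140 ∈ [0, 1/30) → index 0
j=1: u_1=23/140 ∈ [1/15, 4/15) → index 2
j=2: u_2=43/140 ∈ [4/15, 1/3) → index 3
j=3: u_3=9/20 ∈ [1/3, 1/2) → index 4
j=4: u_4=83/140 ∈ [1/2, 11/15) → index 5
j=5: u_5=103/140 ∈ [11/15, 1) → index 6
j=6: u_6=123/140 ∈ [11/15, 1) → index 6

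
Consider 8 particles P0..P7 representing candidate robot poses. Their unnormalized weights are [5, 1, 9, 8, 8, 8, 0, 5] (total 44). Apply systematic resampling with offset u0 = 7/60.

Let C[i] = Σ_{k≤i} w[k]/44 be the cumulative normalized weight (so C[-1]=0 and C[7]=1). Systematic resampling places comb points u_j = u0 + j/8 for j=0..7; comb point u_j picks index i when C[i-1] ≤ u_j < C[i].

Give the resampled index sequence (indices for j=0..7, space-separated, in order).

1 2 3 3 4 5 5 7

C = [5/44, 3/22, 15/44, 23/44, 31/44, 39/44, 39/44, 1]
j=0: u_0=7/60 ∈ [5/44, 3/22) → index 1
j=1: u_1=29/120 ∈ [3/22, 15/44) → index 2
j=2: u_2=11/30 ∈ [15/44, 23/44) → index 3
j=3: u_3=59/120 ∈ [15/44, 23/44) → index 3
j=4: u_4=37/60 ∈ [23/44, 31/44) → index 4
j=5: u_5=89/120 ∈ [31/44, 39/44) → index 5
j=6: u_6=13/15 ∈ [31/44, 39/44) → index 5
j=7: u_7=119/120 ∈ [39/44, 1) → index 7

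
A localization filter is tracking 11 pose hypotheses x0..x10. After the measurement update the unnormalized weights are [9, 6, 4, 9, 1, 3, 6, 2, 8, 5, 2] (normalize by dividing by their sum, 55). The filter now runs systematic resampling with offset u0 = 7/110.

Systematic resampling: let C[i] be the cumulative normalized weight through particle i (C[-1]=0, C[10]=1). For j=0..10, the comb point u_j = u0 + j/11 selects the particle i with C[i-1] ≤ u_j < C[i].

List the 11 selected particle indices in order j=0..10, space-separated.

0 0 1 2 3 4 6 7 8 9 10

C = [9/55, 3/11, 19/55, 28/55, 29/55, 32/55, 38/55, 8/11, 48/55, 53/55, 1]
j=0: u_0=7/110 ∈ [0, 9/55) → index 0
j=1: u_1=17/110 ∈ [0, 9/55) → index 0
j=2: u_2=27/110 ∈ [9/55, 3/11) → index 1
j=3: u_3=37/110 ∈ [3/11, 19/55) → index 2
j=4: u_4=47/110 ∈ [19/55, 28/55) → index 3
j=5: u_5=57/110 ∈ [28/55, 29/55) → index 4
j=6: u_6=67/110 ∈ [32/55, 38/55) → index 6
j=7: u_7=7/10 ∈ [38/55, 8/11) → index 7
j=8: u_8=87/110 ∈ [8/11, 48/55) → index 8
j=9: u_9=97/110 ∈ [48/55, 53/55) → index 9
j=10: u_10=107/110 ∈ [53/55, 1) → index 10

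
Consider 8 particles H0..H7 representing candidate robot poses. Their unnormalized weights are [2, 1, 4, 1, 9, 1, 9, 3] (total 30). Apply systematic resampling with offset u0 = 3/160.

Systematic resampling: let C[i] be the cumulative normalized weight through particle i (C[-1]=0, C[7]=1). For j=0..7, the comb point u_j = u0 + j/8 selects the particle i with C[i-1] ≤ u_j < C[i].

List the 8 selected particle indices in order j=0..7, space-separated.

C = [1/15, 1/10, 7/30, 4/15, 17/30, 3/5, 9/10, 1]
j=0: u_0=3/160 ∈ [0, 1/15) → index 0
j=1: u_1=23/160 ∈ [1/10, 7/30) → index 2
j=2: u_2=43/160 ∈ [4/15, 17/30) → index 4
j=3: u_3=63/160 ∈ [4/15, 17/30) → index 4
j=4: u_4=83/160 ∈ [4/15, 17/30) → index 4
j=5: u_5=103/160 ∈ [3/5, 9/10) → index 6
j=6: u_6=123/160 ∈ [3/5, 9/10) → index 6
j=7: u_7=143/160 ∈ [3/5, 9/10) → index 6

0 2 4 4 4 6 6 6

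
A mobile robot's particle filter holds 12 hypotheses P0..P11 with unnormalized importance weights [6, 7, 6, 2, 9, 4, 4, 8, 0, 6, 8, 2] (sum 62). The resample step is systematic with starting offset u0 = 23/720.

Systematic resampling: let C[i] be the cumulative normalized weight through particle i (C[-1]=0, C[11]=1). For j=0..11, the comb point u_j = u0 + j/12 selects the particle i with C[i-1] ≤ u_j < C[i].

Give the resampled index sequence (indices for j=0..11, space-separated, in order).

C = [3/31, 13/62, 19/62, 21/62, 15/31, 17/31, 19/31, 23/31, 23/31, 26/31, 30/31, 1]
j=0: u_0=23/720 ∈ [0, 3/31) → index 0
j=1: u_1=83/720 ∈ [3/31, 13/62) → index 1
j=2: u_2=143/720 ∈ [3/31, 13/62) → index 1
j=3: u_3=203/720 ∈ [13/62, 19/62) → index 2
j=4: u_4=263/720 ∈ [21/62, 15/31) → index 4
j=5: u_5=323/720 ∈ [21/62, 15/31) → index 4
j=6: u_6=383/720 ∈ [15/31, 17/31) → index 5
j=7: u_7=443/720 ∈ [19/31, 23/31) → index 7
j=8: u_8=503/720 ∈ [19/31, 23/31) → index 7
j=9: u_9=563/720 ∈ [23/31, 26/31) → index 9
j=10: u_10=623/720 ∈ [26/31, 30/31) → index 10
j=11: u_11=683/720 ∈ [26/31, 30/31) → index 10

0 1 1 2 4 4 5 7 7 9 10 10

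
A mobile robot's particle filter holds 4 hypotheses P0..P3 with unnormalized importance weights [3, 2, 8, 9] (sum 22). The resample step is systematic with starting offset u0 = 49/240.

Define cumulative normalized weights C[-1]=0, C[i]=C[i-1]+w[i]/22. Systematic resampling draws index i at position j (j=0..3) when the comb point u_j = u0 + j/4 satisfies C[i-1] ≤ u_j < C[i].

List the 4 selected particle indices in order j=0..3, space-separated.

1 2 3 3

C = [3/22, 5/22, 13/22, 1]
j=0: u_0=49/240 ∈ [3/22, 5/22) → index 1
j=1: u_1=109/240 ∈ [5/22, 13/22) → index 2
j=2: u_2=169/240 ∈ [13/22, 1) → index 3
j=3: u_3=229/240 ∈ [13/22, 1) → index 3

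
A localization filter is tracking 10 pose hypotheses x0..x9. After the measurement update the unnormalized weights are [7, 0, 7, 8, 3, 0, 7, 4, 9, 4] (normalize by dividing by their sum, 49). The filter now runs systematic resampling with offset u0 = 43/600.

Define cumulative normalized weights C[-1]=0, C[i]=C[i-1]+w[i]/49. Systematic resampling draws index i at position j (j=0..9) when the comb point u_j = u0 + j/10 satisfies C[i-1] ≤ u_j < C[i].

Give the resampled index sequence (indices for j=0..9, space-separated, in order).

0 2 2 3 4 6 7 8 8 9

C = [1/7, 1/7, 2/7, 22/49, 25/49, 25/49, 32/49, 36/49, 45/49, 1]
j=0: u_0=43/600 ∈ [0, 1/7) → index 0
j=1: u_1=103/600 ∈ [1/7, 2/7) → index 2
j=2: u_2=163/600 ∈ [1/7, 2/7) → index 2
j=3: u_3=223/600 ∈ [2/7, 22/49) → index 3
j=4: u_4=283/600 ∈ [22/49, 25/49) → index 4
j=5: u_5=343/600 ∈ [25/49, 32/49) → index 6
j=6: u_6=403/600 ∈ [32/49, 36/49) → index 7
j=7: u_7=463/600 ∈ [36/49, 45/49) → index 8
j=8: u_8=523/600 ∈ [36/49, 45/49) → index 8
j=9: u_9=583/600 ∈ [45/49, 1) → index 9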